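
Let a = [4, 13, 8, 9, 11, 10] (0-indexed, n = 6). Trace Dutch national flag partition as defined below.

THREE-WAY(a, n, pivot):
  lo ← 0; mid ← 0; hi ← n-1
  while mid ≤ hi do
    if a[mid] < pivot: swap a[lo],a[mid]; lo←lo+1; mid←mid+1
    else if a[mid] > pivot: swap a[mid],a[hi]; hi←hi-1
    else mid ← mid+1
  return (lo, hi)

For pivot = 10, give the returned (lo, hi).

(3, 3)

pivot = 10; lo=0, mid=0, hi=5
a[mid]=4<10: swap a[0],a[0]; lo=1,mid=1 → [4, 13, 8, 9, 11, 10]
a[mid]=13>10: swap a[1],a[5]; hi=4 → [4, 10, 8, 9, 11, 13]
a[mid]=10=10: mid=2
a[mid]=8<10: swap a[1],a[2]; lo=2,mid=3 → [4, 8, 10, 9, 11, 13]
a[mid]=9<10: swap a[2],a[3]; lo=3,mid=4 → [4, 8, 9, 10, 11, 13]
a[mid]=11>10: swap a[4],a[4]; hi=3 → [4, 8, 9, 10, 11, 13]
end: lo=3, hi=3; a = [4, 8, 9, 10, 11, 13]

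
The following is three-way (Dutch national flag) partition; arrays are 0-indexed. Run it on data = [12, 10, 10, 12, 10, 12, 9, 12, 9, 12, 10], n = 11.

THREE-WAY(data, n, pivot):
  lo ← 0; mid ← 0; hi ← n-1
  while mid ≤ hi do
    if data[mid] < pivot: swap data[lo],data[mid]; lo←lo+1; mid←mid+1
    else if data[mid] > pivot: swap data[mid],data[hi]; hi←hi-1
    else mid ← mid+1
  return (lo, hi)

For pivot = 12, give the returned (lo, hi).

lo=0 mid=0 hi=10
12=12: mid=1
10<12: swap(0,1), lo=1 mid=2 ⇒ [10, 12, 10, 12, 10, 12, 9, 12, 9, 12, 10]
10<12: swap(1,2), lo=2 mid=3 ⇒ [10, 10, 12, 12, 10, 12, 9, 12, 9, 12, 10]
12=12: mid=4
10<12: swap(2,4), lo=3 mid=5 ⇒ [10, 10, 10, 12, 12, 12, 9, 12, 9, 12, 10]
12=12: mid=6
9<12: swap(3,6), lo=4 mid=7 ⇒ [10, 10, 10, 9, 12, 12, 12, 12, 9, 12, 10]
12=12: mid=8
9<12: swap(4,8), lo=5 mid=9 ⇒ [10, 10, 10, 9, 9, 12, 12, 12, 12, 12, 10]
12=12: mid=10
10<12: swap(5,10), lo=6 mid=11 ⇒ [10, 10, 10, 9, 9, 10, 12, 12, 12, 12, 12]
done. lo=6 hi=10; data=[10, 10, 10, 9, 9, 10, 12, 12, 12, 12, 12]

(6, 10)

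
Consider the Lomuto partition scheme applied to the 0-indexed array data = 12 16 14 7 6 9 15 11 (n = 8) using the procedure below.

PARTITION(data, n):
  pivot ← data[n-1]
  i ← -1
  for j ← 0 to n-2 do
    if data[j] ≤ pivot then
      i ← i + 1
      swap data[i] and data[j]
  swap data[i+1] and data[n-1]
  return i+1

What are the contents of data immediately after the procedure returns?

7 6 9 11 16 14 15 12

pivot=11, i=-1
j=0: 12>11, skip
j=1: 16>11, skip
j=2: 14>11, skip
j=3: 7≤11, i=0, swap(0,3) ⇒ 7 16 14 12 6 9 15 11
j=4: 6≤11, i=1, swap(1,4) ⇒ 7 6 14 12 16 9 15 11
j=5: 9≤11, i=2, swap(2,5) ⇒ 7 6 9 12 16 14 15 11
j=6: 15>11, skip
swap(3,7) ⇒ 7 6 9 11 16 14 15 12; return 3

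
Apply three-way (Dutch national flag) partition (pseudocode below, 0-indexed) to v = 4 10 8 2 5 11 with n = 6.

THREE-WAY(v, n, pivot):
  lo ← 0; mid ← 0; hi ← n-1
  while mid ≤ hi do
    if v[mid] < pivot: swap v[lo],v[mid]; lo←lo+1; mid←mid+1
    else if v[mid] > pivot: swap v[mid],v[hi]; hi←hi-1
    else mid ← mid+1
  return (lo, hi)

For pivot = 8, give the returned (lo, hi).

(3, 3)

pivot = 8; lo=0, mid=0, hi=5
v[mid]=4<8: swap v[0],v[0]; lo=1,mid=1 → 4 10 8 2 5 11
v[mid]=10>8: swap v[1],v[5]; hi=4 → 4 11 8 2 5 10
v[mid]=11>8: swap v[1],v[4]; hi=3 → 4 5 8 2 11 10
v[mid]=5<8: swap v[1],v[1]; lo=2,mid=2 → 4 5 8 2 11 10
v[mid]=8=8: mid=3
v[mid]=2<8: swap v[2],v[3]; lo=3,mid=4 → 4 5 2 8 11 10
end: lo=3, hi=3; v = 4 5 2 8 11 10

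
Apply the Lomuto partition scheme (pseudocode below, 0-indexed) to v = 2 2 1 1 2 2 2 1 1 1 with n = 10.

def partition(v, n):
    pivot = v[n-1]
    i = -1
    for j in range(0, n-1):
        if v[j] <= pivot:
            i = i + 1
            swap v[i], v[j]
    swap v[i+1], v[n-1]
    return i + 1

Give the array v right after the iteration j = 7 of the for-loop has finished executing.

1 1 1 2 2 2 2 2 1 1

pivot = v[9] = 1; i = -1
j=0: v[0]=2 > 1 → no swap
j=1: v[1]=2 > 1 → no swap
j=2: v[2]=1 ≤ 1 → i=0, swap v[0],v[2] → 1 2 2 1 2 2 2 1 1 1
j=3: v[3]=1 ≤ 1 → i=1, swap v[1],v[3] → 1 1 2 2 2 2 2 1 1 1
j=4: v[4]=2 > 1 → no swap
j=5: v[5]=2 > 1 → no swap
j=6: v[6]=2 > 1 → no swap
j=7: v[7]=1 ≤ 1 → i=2, swap v[2],v[7] → 1 1 1 2 2 2 2 2 1 1
(after j=7) v = 1 1 1 2 2 2 2 2 1 1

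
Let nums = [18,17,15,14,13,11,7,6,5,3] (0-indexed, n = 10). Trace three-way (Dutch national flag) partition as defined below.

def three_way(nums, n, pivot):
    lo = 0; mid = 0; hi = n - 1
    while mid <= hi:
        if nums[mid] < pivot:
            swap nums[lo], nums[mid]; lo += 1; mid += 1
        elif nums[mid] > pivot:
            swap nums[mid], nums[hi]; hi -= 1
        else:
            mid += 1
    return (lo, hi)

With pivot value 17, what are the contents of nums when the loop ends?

lo=0 mid=0 hi=9
18>17: swap(0,9), hi=8 ⇒ [3,17,15,14,13,11,7,6,5,18]
3<17: swap(0,0), lo=1 mid=1 ⇒ [3,17,15,14,13,11,7,6,5,18]
17=17: mid=2
15<17: swap(1,2), lo=2 mid=3 ⇒ [3,15,17,14,13,11,7,6,5,18]
14<17: swap(2,3), lo=3 mid=4 ⇒ [3,15,14,17,13,11,7,6,5,18]
13<17: swap(3,4), lo=4 mid=5 ⇒ [3,15,14,13,17,11,7,6,5,18]
11<17: swap(4,5), lo=5 mid=6 ⇒ [3,15,14,13,11,17,7,6,5,18]
7<17: swap(5,6), lo=6 mid=7 ⇒ [3,15,14,13,11,7,17,6,5,18]
6<17: swap(6,7), lo=7 mid=8 ⇒ [3,15,14,13,11,7,6,17,5,18]
5<17: swap(7,8), lo=8 mid=9 ⇒ [3,15,14,13,11,7,6,5,17,18]
done. lo=8 hi=8; nums=[3,15,14,13,11,7,6,5,17,18]

[3,15,14,13,11,7,6,5,17,18]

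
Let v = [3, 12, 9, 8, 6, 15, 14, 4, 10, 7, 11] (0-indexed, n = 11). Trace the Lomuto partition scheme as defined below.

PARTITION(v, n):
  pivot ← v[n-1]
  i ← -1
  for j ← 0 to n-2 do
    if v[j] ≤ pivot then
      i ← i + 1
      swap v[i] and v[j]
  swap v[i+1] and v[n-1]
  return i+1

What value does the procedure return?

7

pivot = v[10] = 11; i = -1
j=0: v[0]=3 ≤ 11 → i=0, swap v[0],v[0] (no change) → [3, 12, 9, 8, 6, 15, 14, 4, 10, 7, 11]
j=1: v[1]=12 > 11 → no swap
j=2: v[2]=9 ≤ 11 → i=1, swap v[1],v[2] → [3, 9, 12, 8, 6, 15, 14, 4, 10, 7, 11]
j=3: v[3]=8 ≤ 11 → i=2, swap v[2],v[3] → [3, 9, 8, 12, 6, 15, 14, 4, 10, 7, 11]
j=4: v[4]=6 ≤ 11 → i=3, swap v[3],v[4] → [3, 9, 8, 6, 12, 15, 14, 4, 10, 7, 11]
j=5: v[5]=15 > 11 → no swap
j=6: v[6]=14 > 11 → no swap
j=7: v[7]=4 ≤ 11 → i=4, swap v[4],v[7] → [3, 9, 8, 6, 4, 15, 14, 12, 10, 7, 11]
j=8: v[8]=10 ≤ 11 → i=5, swap v[5],v[8] → [3, 9, 8, 6, 4, 10, 14, 12, 15, 7, 11]
j=9: v[9]=7 ≤ 11 → i=6, swap v[6],v[9] → [3, 9, 8, 6, 4, 10, 7, 12, 15, 14, 11]
final swap v[7],v[10] → [3, 9, 8, 6, 4, 10, 7, 11, 15, 14, 12]; return 7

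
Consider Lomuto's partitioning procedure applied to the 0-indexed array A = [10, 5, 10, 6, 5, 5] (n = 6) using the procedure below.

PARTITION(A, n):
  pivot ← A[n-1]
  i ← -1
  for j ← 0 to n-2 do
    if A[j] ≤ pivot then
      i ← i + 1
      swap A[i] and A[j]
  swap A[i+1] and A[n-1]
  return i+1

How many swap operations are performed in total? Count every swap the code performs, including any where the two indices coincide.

3

pivot = A[5] = 5; i = -1
j=0: A[0]=10 > 5 → no swap
j=1: A[1]=5 ≤ 5 → i=0, swap A[0],A[1] → [5, 10, 10, 6, 5, 5]
j=2: A[2]=10 > 5 → no swap
j=3: A[3]=6 > 5 → no swap
j=4: A[4]=5 ≤ 5 → i=1, swap A[1],A[4] → [5, 5, 10, 6, 10, 5]
final swap A[2],A[5] → [5, 5, 5, 6, 10, 10]; return 2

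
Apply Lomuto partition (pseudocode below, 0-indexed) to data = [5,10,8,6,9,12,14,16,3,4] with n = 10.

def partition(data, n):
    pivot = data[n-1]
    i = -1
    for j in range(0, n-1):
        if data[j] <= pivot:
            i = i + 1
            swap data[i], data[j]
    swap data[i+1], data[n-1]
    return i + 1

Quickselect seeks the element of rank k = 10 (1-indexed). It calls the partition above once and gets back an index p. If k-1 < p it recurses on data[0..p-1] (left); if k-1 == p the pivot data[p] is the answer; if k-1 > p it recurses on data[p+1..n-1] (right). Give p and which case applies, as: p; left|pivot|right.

1; right

pivot=4, i=-1
j=0: 5>4, skip
j=1: 10>4, skip
j=2: 8>4, skip
j=3: 6>4, skip
j=4: 9>4, skip
j=5: 12>4, skip
j=6: 14>4, skip
j=7: 16>4, skip
j=8: 3≤4, i=0, swap(0,8) ⇒ [3,10,8,6,9,12,14,16,5,4]
swap(1,9) ⇒ [3,4,8,6,9,12,14,16,5,10]; return 1
p = 1; k-1 = 9 > 1 ⇒ right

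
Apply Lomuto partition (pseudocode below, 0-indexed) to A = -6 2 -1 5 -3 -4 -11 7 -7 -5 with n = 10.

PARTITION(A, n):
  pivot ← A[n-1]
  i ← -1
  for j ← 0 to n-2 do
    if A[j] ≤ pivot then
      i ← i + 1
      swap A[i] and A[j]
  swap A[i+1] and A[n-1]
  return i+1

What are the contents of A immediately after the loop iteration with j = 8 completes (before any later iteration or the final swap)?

pivot = A[9] = -5; i = -1
j=0: A[0]=-6 ≤ -5 → i=0, swap A[0],A[0] (no change) → -6 2 -1 5 -3 -4 -11 7 -7 -5
j=1: A[1]=2 > -5 → no swap
j=2: A[2]=-1 > -5 → no swap
j=3: A[3]=5 > -5 → no swap
j=4: A[4]=-3 > -5 → no swap
j=5: A[5]=-4 > -5 → no swap
j=6: A[6]=-11 ≤ -5 → i=1, swap A[1],A[6] → -6 -11 -1 5 -3 -4 2 7 -7 -5
j=7: A[7]=7 > -5 → no swap
j=8: A[8]=-7 ≤ -5 → i=2, swap A[2],A[8] → -6 -11 -7 5 -3 -4 2 7 -1 -5
(after j=8) A = -6 -11 -7 5 -3 -4 2 7 -1 -5

-6 -11 -7 5 -3 -4 2 7 -1 -5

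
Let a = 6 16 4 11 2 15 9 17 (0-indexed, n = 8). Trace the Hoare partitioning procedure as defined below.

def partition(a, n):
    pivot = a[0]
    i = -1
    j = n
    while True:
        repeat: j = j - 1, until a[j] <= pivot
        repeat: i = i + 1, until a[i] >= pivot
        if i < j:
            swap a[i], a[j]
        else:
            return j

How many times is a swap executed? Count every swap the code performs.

2

pivot=6
j stops at 4 (2), i stops at 0 (6); swap ⇒ 2 16 4 11 6 15 9 17
j stops at 2 (4), i stops at 1 (16); swap ⇒ 2 4 16 11 6 15 9 17
j stops at 1, i stops at 2; i≥j ⇒ return 1. a=2 4 16 11 6 15 9 17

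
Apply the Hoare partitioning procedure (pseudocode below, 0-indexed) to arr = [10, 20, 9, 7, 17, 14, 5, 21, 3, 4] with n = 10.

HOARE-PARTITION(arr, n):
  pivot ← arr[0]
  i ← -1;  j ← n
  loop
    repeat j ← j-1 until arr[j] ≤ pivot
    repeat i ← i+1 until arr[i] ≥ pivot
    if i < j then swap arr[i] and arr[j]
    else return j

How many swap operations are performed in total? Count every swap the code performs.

pivot = arr[0] = 10; i = -1, j = 10
j→9 (arr[9]=4≤10), i→0 (arr[0]=10≥10); i<j, swap → [4, 20, 9, 7, 17, 14, 5, 21, 3, 10]
j→8 (arr[8]=3≤10), i→1 (arr[1]=20≥10); i<j, swap → [4, 3, 9, 7, 17, 14, 5, 21, 20, 10]
j→6 (arr[6]=5≤10), i→4 (arr[4]=17≥10); i<j, swap → [4, 3, 9, 7, 5, 14, 17, 21, 20, 10]
j→4, i→5; i≥j, return j=4. arr = [4, 3, 9, 7, 5, 14, 17, 21, 20, 10]

3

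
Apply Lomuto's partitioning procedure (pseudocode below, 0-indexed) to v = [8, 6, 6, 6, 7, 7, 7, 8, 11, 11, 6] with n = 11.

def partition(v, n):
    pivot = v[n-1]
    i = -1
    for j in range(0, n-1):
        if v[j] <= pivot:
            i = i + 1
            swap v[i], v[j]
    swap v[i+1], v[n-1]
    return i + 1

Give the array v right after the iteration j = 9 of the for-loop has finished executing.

[6, 6, 6, 8, 7, 7, 7, 8, 11, 11, 6]

pivot = v[10] = 6; i = -1
j=0: v[0]=8 > 6 → no swap
j=1: v[1]=6 ≤ 6 → i=0, swap v[0],v[1] → [6, 8, 6, 6, 7, 7, 7, 8, 11, 11, 6]
j=2: v[2]=6 ≤ 6 → i=1, swap v[1],v[2] → [6, 6, 8, 6, 7, 7, 7, 8, 11, 11, 6]
j=3: v[3]=6 ≤ 6 → i=2, swap v[2],v[3] → [6, 6, 6, 8, 7, 7, 7, 8, 11, 11, 6]
j=4: v[4]=7 > 6 → no swap
j=5: v[5]=7 > 6 → no swap
j=6: v[6]=7 > 6 → no swap
j=7: v[7]=8 > 6 → no swap
j=8: v[8]=11 > 6 → no swap
j=9: v[9]=11 > 6 → no swap
(after j=9) v = [6, 6, 6, 8, 7, 7, 7, 8, 11, 11, 6]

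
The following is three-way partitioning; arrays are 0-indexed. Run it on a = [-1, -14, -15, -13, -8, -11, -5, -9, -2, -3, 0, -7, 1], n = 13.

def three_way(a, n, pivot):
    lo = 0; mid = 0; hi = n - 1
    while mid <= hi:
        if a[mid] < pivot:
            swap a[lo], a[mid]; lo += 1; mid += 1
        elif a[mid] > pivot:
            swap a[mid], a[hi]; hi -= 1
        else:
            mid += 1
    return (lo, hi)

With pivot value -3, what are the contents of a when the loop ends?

lo=0 mid=0 hi=12
-1>-3: swap(0,12), hi=11 ⇒ [1, -14, -15, -13, -8, -11, -5, -9, -2, -3, 0, -7, -1]
1>-3: swap(0,11), hi=10 ⇒ [-7, -14, -15, -13, -8, -11, -5, -9, -2, -3, 0, 1, -1]
-7<-3: swap(0,0), lo=1 mid=1 ⇒ [-7, -14, -15, -13, -8, -11, -5, -9, -2, -3, 0, 1, -1]
-14<-3: swap(1,1), lo=2 mid=2 ⇒ [-7, -14, -15, -13, -8, -11, -5, -9, -2, -3, 0, 1, -1]
-15<-3: swap(2,2), lo=3 mid=3 ⇒ [-7, -14, -15, -13, -8, -11, -5, -9, -2, -3, 0, 1, -1]
-13<-3: swap(3,3), lo=4 mid=4 ⇒ [-7, -14, -15, -13, -8, -11, -5, -9, -2, -3, 0, 1, -1]
-8<-3: swap(4,4), lo=5 mid=5 ⇒ [-7, -14, -15, -13, -8, -11, -5, -9, -2, -3, 0, 1, -1]
-11<-3: swap(5,5), lo=6 mid=6 ⇒ [-7, -14, -15, -13, -8, -11, -5, -9, -2, -3, 0, 1, -1]
-5<-3: swap(6,6), lo=7 mid=7 ⇒ [-7, -14, -15, -13, -8, -11, -5, -9, -2, -3, 0, 1, -1]
-9<-3: swap(7,7), lo=8 mid=8 ⇒ [-7, -14, -15, -13, -8, -11, -5, -9, -2, -3, 0, 1, -1]
-2>-3: swap(8,10), hi=9 ⇒ [-7, -14, -15, -13, -8, -11, -5, -9, 0, -3, -2, 1, -1]
0>-3: swap(8,9), hi=8 ⇒ [-7, -14, -15, -13, -8, -11, -5, -9, -3, 0, -2, 1, -1]
-3=-3: mid=9
done. lo=8 hi=8; a=[-7, -14, -15, -13, -8, -11, -5, -9, -3, 0, -2, 1, -1]

[-7, -14, -15, -13, -8, -11, -5, -9, -3, 0, -2, 1, -1]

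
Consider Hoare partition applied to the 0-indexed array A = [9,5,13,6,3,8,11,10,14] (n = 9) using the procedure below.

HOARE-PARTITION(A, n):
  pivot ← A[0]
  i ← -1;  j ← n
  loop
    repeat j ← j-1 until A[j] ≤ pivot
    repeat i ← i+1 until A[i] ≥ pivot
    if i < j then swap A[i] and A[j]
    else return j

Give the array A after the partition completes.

[8,5,3,6,13,9,11,10,14]

pivot=9
j stops at 5 (8), i stops at 0 (9); swap ⇒ [8,5,13,6,3,9,11,10,14]
j stops at 4 (3), i stops at 2 (13); swap ⇒ [8,5,3,6,13,9,11,10,14]
j stops at 3, i stops at 4; i≥j ⇒ return 3. A=[8,5,3,6,13,9,11,10,14]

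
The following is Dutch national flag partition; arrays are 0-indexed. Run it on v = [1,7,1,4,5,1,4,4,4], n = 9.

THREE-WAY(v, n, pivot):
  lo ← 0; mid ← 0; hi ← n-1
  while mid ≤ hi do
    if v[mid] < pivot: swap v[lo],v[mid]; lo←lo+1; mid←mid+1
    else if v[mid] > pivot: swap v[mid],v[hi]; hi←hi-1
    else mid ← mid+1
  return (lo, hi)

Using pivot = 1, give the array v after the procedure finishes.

lo=0 mid=0 hi=8
1=1: mid=1
7>1: swap(1,8), hi=7 ⇒ [1,4,1,4,5,1,4,4,7]
4>1: swap(1,7), hi=6 ⇒ [1,4,1,4,5,1,4,4,7]
4>1: swap(1,6), hi=5 ⇒ [1,4,1,4,5,1,4,4,7]
4>1: swap(1,5), hi=4 ⇒ [1,1,1,4,5,4,4,4,7]
1=1: mid=2
1=1: mid=3
4>1: swap(3,4), hi=3 ⇒ [1,1,1,5,4,4,4,4,7]
5>1: swap(3,3), hi=2 ⇒ [1,1,1,5,4,4,4,4,7]
done. lo=0 hi=2; v=[1,1,1,5,4,4,4,4,7]

[1,1,1,5,4,4,4,4,7]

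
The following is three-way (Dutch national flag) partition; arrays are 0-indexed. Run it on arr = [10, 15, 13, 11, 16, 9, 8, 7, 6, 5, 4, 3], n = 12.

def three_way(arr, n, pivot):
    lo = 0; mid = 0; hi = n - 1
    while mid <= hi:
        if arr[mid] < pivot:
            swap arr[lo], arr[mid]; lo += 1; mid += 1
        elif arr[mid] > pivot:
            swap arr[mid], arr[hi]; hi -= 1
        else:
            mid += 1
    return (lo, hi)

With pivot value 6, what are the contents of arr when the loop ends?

[3, 4, 5, 6, 9, 8, 7, 16, 11, 13, 15, 10]

pivot = 6; lo=0, mid=0, hi=11
arr[mid]=10>6: swap arr[0],arr[11]; hi=10 → [3, 15, 13, 11, 16, 9, 8, 7, 6, 5, 4, 10]
arr[mid]=3<6: swap arr[0],arr[0]; lo=1,mid=1 → [3, 15, 13, 11, 16, 9, 8, 7, 6, 5, 4, 10]
arr[mid]=15>6: swap arr[1],arr[10]; hi=9 → [3, 4, 13, 11, 16, 9, 8, 7, 6, 5, 15, 10]
arr[mid]=4<6: swap arr[1],arr[1]; lo=2,mid=2 → [3, 4, 13, 11, 16, 9, 8, 7, 6, 5, 15, 10]
arr[mid]=13>6: swap arr[2],arr[9]; hi=8 → [3, 4, 5, 11, 16, 9, 8, 7, 6, 13, 15, 10]
arr[mid]=5<6: swap arr[2],arr[2]; lo=3,mid=3 → [3, 4, 5, 11, 16, 9, 8, 7, 6, 13, 15, 10]
arr[mid]=11>6: swap arr[3],arr[8]; hi=7 → [3, 4, 5, 6, 16, 9, 8, 7, 11, 13, 15, 10]
arr[mid]=6=6: mid=4
arr[mid]=16>6: swap arr[4],arr[7]; hi=6 → [3, 4, 5, 6, 7, 9, 8, 16, 11, 13, 15, 10]
arr[mid]=7>6: swap arr[4],arr[6]; hi=5 → [3, 4, 5, 6, 8, 9, 7, 16, 11, 13, 15, 10]
arr[mid]=8>6: swap arr[4],arr[5]; hi=4 → [3, 4, 5, 6, 9, 8, 7, 16, 11, 13, 15, 10]
arr[mid]=9>6: swap arr[4],arr[4]; hi=3 → [3, 4, 5, 6, 9, 8, 7, 16, 11, 13, 15, 10]
end: lo=3, hi=3; arr = [3, 4, 5, 6, 9, 8, 7, 16, 11, 13, 15, 10]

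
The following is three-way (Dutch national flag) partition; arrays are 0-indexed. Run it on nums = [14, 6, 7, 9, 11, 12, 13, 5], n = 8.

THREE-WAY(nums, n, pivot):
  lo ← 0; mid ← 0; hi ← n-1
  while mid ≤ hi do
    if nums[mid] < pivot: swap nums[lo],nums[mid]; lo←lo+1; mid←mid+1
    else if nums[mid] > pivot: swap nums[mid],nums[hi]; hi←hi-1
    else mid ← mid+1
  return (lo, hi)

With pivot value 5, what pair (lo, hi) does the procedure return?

lo=0 mid=0 hi=7
14>5: swap(0,7), hi=6 ⇒ [5, 6, 7, 9, 11, 12, 13, 14]
5=5: mid=1
6>5: swap(1,6), hi=5 ⇒ [5, 13, 7, 9, 11, 12, 6, 14]
13>5: swap(1,5), hi=4 ⇒ [5, 12, 7, 9, 11, 13, 6, 14]
12>5: swap(1,4), hi=3 ⇒ [5, 11, 7, 9, 12, 13, 6, 14]
11>5: swap(1,3), hi=2 ⇒ [5, 9, 7, 11, 12, 13, 6, 14]
9>5: swap(1,2), hi=1 ⇒ [5, 7, 9, 11, 12, 13, 6, 14]
7>5: swap(1,1), hi=0 ⇒ [5, 7, 9, 11, 12, 13, 6, 14]
done. lo=0 hi=0; nums=[5, 7, 9, 11, 12, 13, 6, 14]

(0, 0)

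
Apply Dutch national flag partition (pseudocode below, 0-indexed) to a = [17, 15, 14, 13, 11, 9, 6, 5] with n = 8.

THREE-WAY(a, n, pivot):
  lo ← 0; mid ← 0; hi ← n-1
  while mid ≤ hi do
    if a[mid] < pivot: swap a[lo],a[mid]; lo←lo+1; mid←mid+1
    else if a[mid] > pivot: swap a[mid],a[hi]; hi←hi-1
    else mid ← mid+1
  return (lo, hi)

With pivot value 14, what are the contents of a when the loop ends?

[5, 6, 13, 11, 9, 14, 15, 17]

pivot = 14; lo=0, mid=0, hi=7
a[mid]=17>14: swap a[0],a[7]; hi=6 → [5, 15, 14, 13, 11, 9, 6, 17]
a[mid]=5<14: swap a[0],a[0]; lo=1,mid=1 → [5, 15, 14, 13, 11, 9, 6, 17]
a[mid]=15>14: swap a[1],a[6]; hi=5 → [5, 6, 14, 13, 11, 9, 15, 17]
a[mid]=6<14: swap a[1],a[1]; lo=2,mid=2 → [5, 6, 14, 13, 11, 9, 15, 17]
a[mid]=14=14: mid=3
a[mid]=13<14: swap a[2],a[3]; lo=3,mid=4 → [5, 6, 13, 14, 11, 9, 15, 17]
a[mid]=11<14: swap a[3],a[4]; lo=4,mid=5 → [5, 6, 13, 11, 14, 9, 15, 17]
a[mid]=9<14: swap a[4],a[5]; lo=5,mid=6 → [5, 6, 13, 11, 9, 14, 15, 17]
end: lo=5, hi=5; a = [5, 6, 13, 11, 9, 14, 15, 17]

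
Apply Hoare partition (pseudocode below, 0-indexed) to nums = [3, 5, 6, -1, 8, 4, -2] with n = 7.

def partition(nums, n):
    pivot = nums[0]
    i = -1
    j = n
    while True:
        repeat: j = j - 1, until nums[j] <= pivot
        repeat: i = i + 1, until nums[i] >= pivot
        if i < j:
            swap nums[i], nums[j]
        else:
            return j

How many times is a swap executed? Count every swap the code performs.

pivot=3
j stops at 6 (-2), i stops at 0 (3); swap ⇒ [-2, 5, 6, -1, 8, 4, 3]
j stops at 3 (-1), i stops at 1 (5); swap ⇒ [-2, -1, 6, 5, 8, 4, 3]
j stops at 1, i stops at 2; i≥j ⇒ return 1. nums=[-2, -1, 6, 5, 8, 4, 3]

2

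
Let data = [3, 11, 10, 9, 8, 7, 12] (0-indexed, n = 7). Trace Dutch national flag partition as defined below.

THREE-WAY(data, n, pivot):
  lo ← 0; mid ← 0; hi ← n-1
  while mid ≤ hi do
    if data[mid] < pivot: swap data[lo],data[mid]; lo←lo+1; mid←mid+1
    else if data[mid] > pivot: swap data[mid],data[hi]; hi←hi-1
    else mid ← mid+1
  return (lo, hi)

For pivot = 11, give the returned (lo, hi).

(5, 5)

pivot = 11; lo=0, mid=0, hi=6
data[mid]=3<11: swap data[0],data[0]; lo=1,mid=1 → [3, 11, 10, 9, 8, 7, 12]
data[mid]=11=11: mid=2
data[mid]=10<11: swap data[1],data[2]; lo=2,mid=3 → [3, 10, 11, 9, 8, 7, 12]
data[mid]=9<11: swap data[2],data[3]; lo=3,mid=4 → [3, 10, 9, 11, 8, 7, 12]
data[mid]=8<11: swap data[3],data[4]; lo=4,mid=5 → [3, 10, 9, 8, 11, 7, 12]
data[mid]=7<11: swap data[4],data[5]; lo=5,mid=6 → [3, 10, 9, 8, 7, 11, 12]
data[mid]=12>11: swap data[6],data[6]; hi=5 → [3, 10, 9, 8, 7, 11, 12]
end: lo=5, hi=5; data = [3, 10, 9, 8, 7, 11, 12]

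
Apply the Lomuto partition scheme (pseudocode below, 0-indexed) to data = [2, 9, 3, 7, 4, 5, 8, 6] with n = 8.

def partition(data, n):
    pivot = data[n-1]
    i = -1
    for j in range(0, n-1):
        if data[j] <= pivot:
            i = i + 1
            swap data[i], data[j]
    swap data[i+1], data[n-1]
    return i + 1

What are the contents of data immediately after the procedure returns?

pivot=6, i=-1
j=0: 2≤6, i=0, swap(0,0) ⇒ [2, 9, 3, 7, 4, 5, 8, 6]
j=1: 9>6, skip
j=2: 3≤6, i=1, swap(1,2) ⇒ [2, 3, 9, 7, 4, 5, 8, 6]
j=3: 7>6, skip
j=4: 4≤6, i=2, swap(2,4) ⇒ [2, 3, 4, 7, 9, 5, 8, 6]
j=5: 5≤6, i=3, swap(3,5) ⇒ [2, 3, 4, 5, 9, 7, 8, 6]
j=6: 8>6, skip
swap(4,7) ⇒ [2, 3, 4, 5, 6, 7, 8, 9]; return 4

[2, 3, 4, 5, 6, 7, 8, 9]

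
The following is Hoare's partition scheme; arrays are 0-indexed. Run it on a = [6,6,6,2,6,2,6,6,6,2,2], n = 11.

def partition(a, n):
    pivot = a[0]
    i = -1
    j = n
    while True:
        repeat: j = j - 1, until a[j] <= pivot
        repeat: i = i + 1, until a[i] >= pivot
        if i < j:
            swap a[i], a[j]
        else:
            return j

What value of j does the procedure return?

6

pivot = a[0] = 6; i = -1, j = 11
j→10 (a[10]=2≤6), i→0 (a[0]=6≥6); i<j, swap → [2,6,6,2,6,2,6,6,6,2,6]
j→9 (a[9]=2≤6), i→1 (a[1]=6≥6); i<j, swap → [2,2,6,2,6,2,6,6,6,6,6]
j→8 (a[8]=6≤6), i→2 (a[2]=6≥6); i<j, swap → [2,2,6,2,6,2,6,6,6,6,6]
j→7 (a[7]=6≤6), i→4 (a[4]=6≥6); i<j, swap → [2,2,6,2,6,2,6,6,6,6,6]
j→6, i→6; i≥j, return j=6. a = [2,2,6,2,6,2,6,6,6,6,6]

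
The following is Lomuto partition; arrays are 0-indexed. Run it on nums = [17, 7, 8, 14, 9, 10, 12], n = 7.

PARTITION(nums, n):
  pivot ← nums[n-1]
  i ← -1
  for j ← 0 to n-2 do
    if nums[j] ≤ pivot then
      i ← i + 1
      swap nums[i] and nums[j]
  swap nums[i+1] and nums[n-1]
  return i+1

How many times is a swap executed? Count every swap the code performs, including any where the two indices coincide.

5

pivot = nums[6] = 12; i = -1
j=0: nums[0]=17 > 12 → no swap
j=1: nums[1]=7 ≤ 12 → i=0, swap nums[0],nums[1] → [7, 17, 8, 14, 9, 10, 12]
j=2: nums[2]=8 ≤ 12 → i=1, swap nums[1],nums[2] → [7, 8, 17, 14, 9, 10, 12]
j=3: nums[3]=14 > 12 → no swap
j=4: nums[4]=9 ≤ 12 → i=2, swap nums[2],nums[4] → [7, 8, 9, 14, 17, 10, 12]
j=5: nums[5]=10 ≤ 12 → i=3, swap nums[3],nums[5] → [7, 8, 9, 10, 17, 14, 12]
final swap nums[4],nums[6] → [7, 8, 9, 10, 12, 14, 17]; return 4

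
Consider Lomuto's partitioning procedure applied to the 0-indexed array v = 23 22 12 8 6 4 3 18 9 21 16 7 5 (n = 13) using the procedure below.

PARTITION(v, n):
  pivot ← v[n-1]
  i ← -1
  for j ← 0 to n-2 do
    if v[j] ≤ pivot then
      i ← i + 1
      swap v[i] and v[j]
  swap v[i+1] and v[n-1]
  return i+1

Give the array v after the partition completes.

pivot=5, i=-1
j=0: 23>5, skip
j=1: 22>5, skip
j=2: 12>5, skip
j=3: 8>5, skip
j=4: 6>5, skip
j=5: 4≤5, i=0, swap(0,5) ⇒ 4 22 12 8 6 23 3 18 9 21 16 7 5
j=6: 3≤5, i=1, swap(1,6) ⇒ 4 3 12 8 6 23 22 18 9 21 16 7 5
j=7: 18>5, skip
j=8: 9>5, skip
j=9: 21>5, skip
j=10: 16>5, skip
j=11: 7>5, skip
swap(2,12) ⇒ 4 3 5 8 6 23 22 18 9 21 16 7 12; return 2

4 3 5 8 6 23 22 18 9 21 16 7 12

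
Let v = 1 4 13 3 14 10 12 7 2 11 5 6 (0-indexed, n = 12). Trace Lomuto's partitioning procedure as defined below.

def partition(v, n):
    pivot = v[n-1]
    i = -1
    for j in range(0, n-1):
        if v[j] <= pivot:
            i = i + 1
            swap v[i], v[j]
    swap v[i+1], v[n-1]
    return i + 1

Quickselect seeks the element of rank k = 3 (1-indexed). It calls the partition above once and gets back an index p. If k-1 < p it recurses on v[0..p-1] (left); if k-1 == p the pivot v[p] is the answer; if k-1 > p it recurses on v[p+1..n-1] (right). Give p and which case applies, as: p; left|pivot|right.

pivot=6, i=-1
j=0: 1≤6, i=0, swap(0,0) ⇒ 1 4 13 3 14 10 12 7 2 11 5 6
j=1: 4≤6, i=1, swap(1,1) ⇒ 1 4 13 3 14 10 12 7 2 11 5 6
j=2: 13>6, skip
j=3: 3≤6, i=2, swap(2,3) ⇒ 1 4 3 13 14 10 12 7 2 11 5 6
j=4: 14>6, skip
j=5: 10>6, skip
j=6: 12>6, skip
j=7: 7>6, skip
j=8: 2≤6, i=3, swap(3,8) ⇒ 1 4 3 2 14 10 12 7 13 11 5 6
j=9: 11>6, skip
j=10: 5≤6, i=4, swap(4,10) ⇒ 1 4 3 2 5 10 12 7 13 11 14 6
swap(5,11) ⇒ 1 4 3 2 5 6 12 7 13 11 14 10; return 5
p = 5; k-1 = 2 < 5 ⇒ left

5; left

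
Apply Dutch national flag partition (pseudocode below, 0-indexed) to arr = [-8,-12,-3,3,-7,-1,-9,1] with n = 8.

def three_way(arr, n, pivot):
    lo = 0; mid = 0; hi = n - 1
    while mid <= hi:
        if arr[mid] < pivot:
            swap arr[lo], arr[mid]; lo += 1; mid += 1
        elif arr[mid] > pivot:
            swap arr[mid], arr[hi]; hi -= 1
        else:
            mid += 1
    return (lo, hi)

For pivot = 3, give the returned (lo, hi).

(7, 7)

lo=0 mid=0 hi=7
-8<3: swap(0,0), lo=1 mid=1 ⇒ [-8,-12,-3,3,-7,-1,-9,1]
-12<3: swap(1,1), lo=2 mid=2 ⇒ [-8,-12,-3,3,-7,-1,-9,1]
-3<3: swap(2,2), lo=3 mid=3 ⇒ [-8,-12,-3,3,-7,-1,-9,1]
3=3: mid=4
-7<3: swap(3,4), lo=4 mid=5 ⇒ [-8,-12,-3,-7,3,-1,-9,1]
-1<3: swap(4,5), lo=5 mid=6 ⇒ [-8,-12,-3,-7,-1,3,-9,1]
-9<3: swap(5,6), lo=6 mid=7 ⇒ [-8,-12,-3,-7,-1,-9,3,1]
1<3: swap(6,7), lo=7 mid=8 ⇒ [-8,-12,-3,-7,-1,-9,1,3]
done. lo=7 hi=7; arr=[-8,-12,-3,-7,-1,-9,1,3]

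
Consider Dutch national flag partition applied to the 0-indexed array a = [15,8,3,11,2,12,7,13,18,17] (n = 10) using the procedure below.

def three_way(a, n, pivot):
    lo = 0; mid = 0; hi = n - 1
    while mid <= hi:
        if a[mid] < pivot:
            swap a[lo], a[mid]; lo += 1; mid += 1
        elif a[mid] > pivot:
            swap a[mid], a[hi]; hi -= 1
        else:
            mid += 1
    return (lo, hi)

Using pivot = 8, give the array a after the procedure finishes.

[7,3,2,8,12,11,13,18,17,15]

pivot = 8; lo=0, mid=0, hi=9
a[mid]=15>8: swap a[0],a[9]; hi=8 → [17,8,3,11,2,12,7,13,18,15]
a[mid]=17>8: swap a[0],a[8]; hi=7 → [18,8,3,11,2,12,7,13,17,15]
a[mid]=18>8: swap a[0],a[7]; hi=6 → [13,8,3,11,2,12,7,18,17,15]
a[mid]=13>8: swap a[0],a[6]; hi=5 → [7,8,3,11,2,12,13,18,17,15]
a[mid]=7<8: swap a[0],a[0]; lo=1,mid=1 → [7,8,3,11,2,12,13,18,17,15]
a[mid]=8=8: mid=2
a[mid]=3<8: swap a[1],a[2]; lo=2,mid=3 → [7,3,8,11,2,12,13,18,17,15]
a[mid]=11>8: swap a[3],a[5]; hi=4 → [7,3,8,12,2,11,13,18,17,15]
a[mid]=12>8: swap a[3],a[4]; hi=3 → [7,3,8,2,12,11,13,18,17,15]
a[mid]=2<8: swap a[2],a[3]; lo=3,mid=4 → [7,3,2,8,12,11,13,18,17,15]
end: lo=3, hi=3; a = [7,3,2,8,12,11,13,18,17,15]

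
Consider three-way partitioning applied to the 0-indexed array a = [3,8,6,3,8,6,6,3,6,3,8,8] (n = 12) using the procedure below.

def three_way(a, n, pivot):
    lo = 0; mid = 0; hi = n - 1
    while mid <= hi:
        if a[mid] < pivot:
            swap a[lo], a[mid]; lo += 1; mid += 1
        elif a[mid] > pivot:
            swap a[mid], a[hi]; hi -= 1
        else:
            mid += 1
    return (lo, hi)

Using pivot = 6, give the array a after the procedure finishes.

lo=0 mid=0 hi=11
3<6: swap(0,0), lo=1 mid=1 ⇒ [3,8,6,3,8,6,6,3,6,3,8,8]
8>6: swap(1,11), hi=10 ⇒ [3,8,6,3,8,6,6,3,6,3,8,8]
8>6: swap(1,10), hi=9 ⇒ [3,8,6,3,8,6,6,3,6,3,8,8]
8>6: swap(1,9), hi=8 ⇒ [3,3,6,3,8,6,6,3,6,8,8,8]
3<6: swap(1,1), lo=2 mid=2 ⇒ [3,3,6,3,8,6,6,3,6,8,8,8]
6=6: mid=3
3<6: swap(2,3), lo=3 mid=4 ⇒ [3,3,3,6,8,6,6,3,6,8,8,8]
8>6: swap(4,8), hi=7 ⇒ [3,3,3,6,6,6,6,3,8,8,8,8]
6=6: mid=5
6=6: mid=6
6=6: mid=7
3<6: swap(3,7), lo=4 mid=8 ⇒ [3,3,3,3,6,6,6,6,8,8,8,8]
done. lo=4 hi=7; a=[3,3,3,3,6,6,6,6,8,8,8,8]

[3,3,3,3,6,6,6,6,8,8,8,8]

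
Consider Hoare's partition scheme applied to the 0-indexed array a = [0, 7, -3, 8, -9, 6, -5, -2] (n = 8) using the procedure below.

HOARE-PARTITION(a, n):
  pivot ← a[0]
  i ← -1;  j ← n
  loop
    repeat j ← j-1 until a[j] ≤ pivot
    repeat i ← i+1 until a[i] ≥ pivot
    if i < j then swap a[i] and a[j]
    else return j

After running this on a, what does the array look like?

[-2, -5, -3, -9, 8, 6, 7, 0]

pivot = a[0] = 0; i = -1, j = 8
j→7 (a[7]=-2≤0), i→0 (a[0]=0≥0); i<j, swap → [-2, 7, -3, 8, -9, 6, -5, 0]
j→6 (a[6]=-5≤0), i→1 (a[1]=7≥0); i<j, swap → [-2, -5, -3, 8, -9, 6, 7, 0]
j→4 (a[4]=-9≤0), i→3 (a[3]=8≥0); i<j, swap → [-2, -5, -3, -9, 8, 6, 7, 0]
j→3, i→4; i≥j, return j=3. a = [-2, -5, -3, -9, 8, 6, 7, 0]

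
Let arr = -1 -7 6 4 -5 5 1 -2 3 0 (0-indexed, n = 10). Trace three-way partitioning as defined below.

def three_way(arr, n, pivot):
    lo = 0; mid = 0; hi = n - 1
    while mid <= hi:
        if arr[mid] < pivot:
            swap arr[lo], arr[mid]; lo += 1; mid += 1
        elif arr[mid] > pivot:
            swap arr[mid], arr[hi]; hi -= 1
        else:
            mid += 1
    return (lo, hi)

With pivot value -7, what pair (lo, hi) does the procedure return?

pivot = -7; lo=0, mid=0, hi=9
arr[mid]=-1>-7: swap arr[0],arr[9]; hi=8 → 0 -7 6 4 -5 5 1 -2 3 -1
arr[mid]=0>-7: swap arr[0],arr[8]; hi=7 → 3 -7 6 4 -5 5 1 -2 0 -1
arr[mid]=3>-7: swap arr[0],arr[7]; hi=6 → -2 -7 6 4 -5 5 1 3 0 -1
arr[mid]=-2>-7: swap arr[0],arr[6]; hi=5 → 1 -7 6 4 -5 5 -2 3 0 -1
arr[mid]=1>-7: swap arr[0],arr[5]; hi=4 → 5 -7 6 4 -5 1 -2 3 0 -1
arr[mid]=5>-7: swap arr[0],arr[4]; hi=3 → -5 -7 6 4 5 1 -2 3 0 -1
arr[mid]=-5>-7: swap arr[0],arr[3]; hi=2 → 4 -7 6 -5 5 1 -2 3 0 -1
arr[mid]=4>-7: swap arr[0],arr[2]; hi=1 → 6 -7 4 -5 5 1 -2 3 0 -1
arr[mid]=6>-7: swap arr[0],arr[1]; hi=0 → -7 6 4 -5 5 1 -2 3 0 -1
arr[mid]=-7=-7: mid=1
end: lo=0, hi=0; arr = -7 6 4 -5 5 1 -2 3 0 -1

(0, 0)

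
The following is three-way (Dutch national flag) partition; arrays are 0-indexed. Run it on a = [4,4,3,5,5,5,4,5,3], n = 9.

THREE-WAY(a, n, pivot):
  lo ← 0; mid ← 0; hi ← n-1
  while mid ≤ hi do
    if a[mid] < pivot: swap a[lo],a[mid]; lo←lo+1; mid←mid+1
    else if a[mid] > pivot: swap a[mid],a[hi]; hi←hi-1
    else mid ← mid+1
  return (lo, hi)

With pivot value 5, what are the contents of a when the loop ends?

pivot = 5; lo=0, mid=0, hi=8
a[mid]=4<5: swap a[0],a[0]; lo=1,mid=1 → [4,4,3,5,5,5,4,5,3]
a[mid]=4<5: swap a[1],a[1]; lo=2,mid=2 → [4,4,3,5,5,5,4,5,3]
a[mid]=3<5: swap a[2],a[2]; lo=3,mid=3 → [4,4,3,5,5,5,4,5,3]
a[mid]=5=5: mid=4
a[mid]=5=5: mid=5
a[mid]=5=5: mid=6
a[mid]=4<5: swap a[3],a[6]; lo=4,mid=7 → [4,4,3,4,5,5,5,5,3]
a[mid]=5=5: mid=8
a[mid]=3<5: swap a[4],a[8]; lo=5,mid=9 → [4,4,3,4,3,5,5,5,5]
end: lo=5, hi=8; a = [4,4,3,4,3,5,5,5,5]

[4,4,3,4,3,5,5,5,5]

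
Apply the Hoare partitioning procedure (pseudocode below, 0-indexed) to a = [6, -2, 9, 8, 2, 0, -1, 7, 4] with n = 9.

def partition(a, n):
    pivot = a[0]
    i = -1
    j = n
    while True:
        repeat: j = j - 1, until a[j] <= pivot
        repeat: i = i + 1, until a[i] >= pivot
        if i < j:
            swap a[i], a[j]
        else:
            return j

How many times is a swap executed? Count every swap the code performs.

pivot = a[0] = 6; i = -1, j = 9
j→8 (a[8]=4≤6), i→0 (a[0]=6≥6); i<j, swap → [4, -2, 9, 8, 2, 0, -1, 7, 6]
j→6 (a[6]=-1≤6), i→2 (a[2]=9≥6); i<j, swap → [4, -2, -1, 8, 2, 0, 9, 7, 6]
j→5 (a[5]=0≤6), i→3 (a[3]=8≥6); i<j, swap → [4, -2, -1, 0, 2, 8, 9, 7, 6]
j→4, i→5; i≥j, return j=4. a = [4, -2, -1, 0, 2, 8, 9, 7, 6]

3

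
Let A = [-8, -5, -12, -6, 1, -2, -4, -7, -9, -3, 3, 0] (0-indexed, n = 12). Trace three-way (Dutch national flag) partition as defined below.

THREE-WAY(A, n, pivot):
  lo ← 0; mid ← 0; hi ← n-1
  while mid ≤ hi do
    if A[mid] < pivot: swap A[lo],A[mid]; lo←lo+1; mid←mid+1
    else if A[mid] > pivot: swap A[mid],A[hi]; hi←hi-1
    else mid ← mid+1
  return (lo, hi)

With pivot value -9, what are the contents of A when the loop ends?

pivot = -9; lo=0, mid=0, hi=11
A[mid]=-8>-9: swap A[0],A[11]; hi=10 → [0, -5, -12, -6, 1, -2, -4, -7, -9, -3, 3, -8]
A[mid]=0>-9: swap A[0],A[10]; hi=9 → [3, -5, -12, -6, 1, -2, -4, -7, -9, -3, 0, -8]
A[mid]=3>-9: swap A[0],A[9]; hi=8 → [-3, -5, -12, -6, 1, -2, -4, -7, -9, 3, 0, -8]
A[mid]=-3>-9: swap A[0],A[8]; hi=7 → [-9, -5, -12, -6, 1, -2, -4, -7, -3, 3, 0, -8]
A[mid]=-9=-9: mid=1
A[mid]=-5>-9: swap A[1],A[7]; hi=6 → [-9, -7, -12, -6, 1, -2, -4, -5, -3, 3, 0, -8]
A[mid]=-7>-9: swap A[1],A[6]; hi=5 → [-9, -4, -12, -6, 1, -2, -7, -5, -3, 3, 0, -8]
A[mid]=-4>-9: swap A[1],A[5]; hi=4 → [-9, -2, -12, -6, 1, -4, -7, -5, -3, 3, 0, -8]
A[mid]=-2>-9: swap A[1],A[4]; hi=3 → [-9, 1, -12, -6, -2, -4, -7, -5, -3, 3, 0, -8]
A[mid]=1>-9: swap A[1],A[3]; hi=2 → [-9, -6, -12, 1, -2, -4, -7, -5, -3, 3, 0, -8]
A[mid]=-6>-9: swap A[1],A[2]; hi=1 → [-9, -12, -6, 1, -2, -4, -7, -5, -3, 3, 0, -8]
A[mid]=-12<-9: swap A[0],A[1]; lo=1,mid=2 → [-12, -9, -6, 1, -2, -4, -7, -5, -3, 3, 0, -8]
end: lo=1, hi=1; A = [-12, -9, -6, 1, -2, -4, -7, -5, -3, 3, 0, -8]

[-12, -9, -6, 1, -2, -4, -7, -5, -3, 3, 0, -8]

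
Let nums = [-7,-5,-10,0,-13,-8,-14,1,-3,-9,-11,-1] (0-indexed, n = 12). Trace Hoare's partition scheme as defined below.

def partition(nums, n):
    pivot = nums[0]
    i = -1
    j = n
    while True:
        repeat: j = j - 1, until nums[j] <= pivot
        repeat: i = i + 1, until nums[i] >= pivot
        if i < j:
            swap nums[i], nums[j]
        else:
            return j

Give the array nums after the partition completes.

[-11,-9,-10,-14,-13,-8,0,1,-3,-5,-7,-1]

pivot = nums[0] = -7; i = -1, j = 12
j→10 (nums[10]=-11≤-7), i→0 (nums[0]=-7≥-7); i<j, swap → [-11,-5,-10,0,-13,-8,-14,1,-3,-9,-7,-1]
j→9 (nums[9]=-9≤-7), i→1 (nums[1]=-5≥-7); i<j, swap → [-11,-9,-10,0,-13,-8,-14,1,-3,-5,-7,-1]
j→6 (nums[6]=-14≤-7), i→3 (nums[3]=0≥-7); i<j, swap → [-11,-9,-10,-14,-13,-8,0,1,-3,-5,-7,-1]
j→5, i→6; i≥j, return j=5. nums = [-11,-9,-10,-14,-13,-8,0,1,-3,-5,-7,-1]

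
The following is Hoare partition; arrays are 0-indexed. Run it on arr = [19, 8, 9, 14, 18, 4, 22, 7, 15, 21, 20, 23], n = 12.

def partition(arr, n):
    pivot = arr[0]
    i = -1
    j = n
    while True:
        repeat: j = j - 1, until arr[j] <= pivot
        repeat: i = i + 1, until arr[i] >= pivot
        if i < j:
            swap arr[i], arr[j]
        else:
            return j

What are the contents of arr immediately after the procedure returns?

[15, 8, 9, 14, 18, 4, 7, 22, 19, 21, 20, 23]

pivot = arr[0] = 19; i = -1, j = 12
j→8 (arr[8]=15≤19), i→0 (arr[0]=19≥19); i<j, swap → [15, 8, 9, 14, 18, 4, 22, 7, 19, 21, 20, 23]
j→7 (arr[7]=7≤19), i→6 (arr[6]=22≥19); i<j, swap → [15, 8, 9, 14, 18, 4, 7, 22, 19, 21, 20, 23]
j→6, i→7; i≥j, return j=6. arr = [15, 8, 9, 14, 18, 4, 7, 22, 19, 21, 20, 23]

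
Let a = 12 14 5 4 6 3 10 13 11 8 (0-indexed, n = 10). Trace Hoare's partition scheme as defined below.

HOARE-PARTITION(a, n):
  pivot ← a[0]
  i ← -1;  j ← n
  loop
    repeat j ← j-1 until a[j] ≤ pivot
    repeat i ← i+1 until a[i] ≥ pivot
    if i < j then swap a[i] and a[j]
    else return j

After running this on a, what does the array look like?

8 11 5 4 6 3 10 13 14 12

pivot = a[0] = 12; i = -1, j = 10
j→9 (a[9]=8≤12), i→0 (a[0]=12≥12); i<j, swap → 8 14 5 4 6 3 10 13 11 12
j→8 (a[8]=11≤12), i→1 (a[1]=14≥12); i<j, swap → 8 11 5 4 6 3 10 13 14 12
j→6, i→7; i≥j, return j=6. a = 8 11 5 4 6 3 10 13 14 12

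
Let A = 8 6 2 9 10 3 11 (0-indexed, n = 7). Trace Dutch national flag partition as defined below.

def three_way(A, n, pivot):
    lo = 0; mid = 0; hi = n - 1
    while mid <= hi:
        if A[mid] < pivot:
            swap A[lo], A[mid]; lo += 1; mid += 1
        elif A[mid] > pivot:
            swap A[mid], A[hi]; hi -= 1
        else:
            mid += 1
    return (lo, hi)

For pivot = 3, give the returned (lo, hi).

(1, 1)

lo=0 mid=0 hi=6
8>3: swap(0,6), hi=5 ⇒ 11 6 2 9 10 3 8
11>3: swap(0,5), hi=4 ⇒ 3 6 2 9 10 11 8
3=3: mid=1
6>3: swap(1,4), hi=3 ⇒ 3 10 2 9 6 11 8
10>3: swap(1,3), hi=2 ⇒ 3 9 2 10 6 11 8
9>3: swap(1,2), hi=1 ⇒ 3 2 9 10 6 11 8
2<3: swap(0,1), lo=1 mid=2 ⇒ 2 3 9 10 6 11 8
done. lo=1 hi=1; A=2 3 9 10 6 11 8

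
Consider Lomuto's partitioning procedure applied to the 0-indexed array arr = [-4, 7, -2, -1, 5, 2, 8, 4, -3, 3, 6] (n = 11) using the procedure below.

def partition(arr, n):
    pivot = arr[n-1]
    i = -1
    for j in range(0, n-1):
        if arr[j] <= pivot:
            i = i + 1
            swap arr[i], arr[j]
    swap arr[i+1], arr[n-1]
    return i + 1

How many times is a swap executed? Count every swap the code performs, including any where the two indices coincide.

9

pivot = arr[10] = 6; i = -1
j=0: arr[0]=-4 ≤ 6 → i=0, swap arr[0],arr[0] (no change) → [-4, 7, -2, -1, 5, 2, 8, 4, -3, 3, 6]
j=1: arr[1]=7 > 6 → no swap
j=2: arr[2]=-2 ≤ 6 → i=1, swap arr[1],arr[2] → [-4, -2, 7, -1, 5, 2, 8, 4, -3, 3, 6]
j=3: arr[3]=-1 ≤ 6 → i=2, swap arr[2],arr[3] → [-4, -2, -1, 7, 5, 2, 8, 4, -3, 3, 6]
j=4: arr[4]=5 ≤ 6 → i=3, swap arr[3],arr[4] → [-4, -2, -1, 5, 7, 2, 8, 4, -3, 3, 6]
j=5: arr[5]=2 ≤ 6 → i=4, swap arr[4],arr[5] → [-4, -2, -1, 5, 2, 7, 8, 4, -3, 3, 6]
j=6: arr[6]=8 > 6 → no swap
j=7: arr[7]=4 ≤ 6 → i=5, swap arr[5],arr[7] → [-4, -2, -1, 5, 2, 4, 8, 7, -3, 3, 6]
j=8: arr[8]=-3 ≤ 6 → i=6, swap arr[6],arr[8] → [-4, -2, -1, 5, 2, 4, -3, 7, 8, 3, 6]
j=9: arr[9]=3 ≤ 6 → i=7, swap arr[7],arr[9] → [-4, -2, -1, 5, 2, 4, -3, 3, 8, 7, 6]
final swap arr[8],arr[10] → [-4, -2, -1, 5, 2, 4, -3, 3, 6, 7, 8]; return 8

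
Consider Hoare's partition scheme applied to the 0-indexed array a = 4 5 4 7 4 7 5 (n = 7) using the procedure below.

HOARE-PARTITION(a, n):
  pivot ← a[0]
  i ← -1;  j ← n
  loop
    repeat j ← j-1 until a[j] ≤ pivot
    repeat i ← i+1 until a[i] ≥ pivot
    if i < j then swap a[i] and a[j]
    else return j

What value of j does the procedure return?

pivot=4
j stops at 4 (4), i stops at 0 (4); swap ⇒ 4 5 4 7 4 7 5
j stops at 2 (4), i stops at 1 (5); swap ⇒ 4 4 5 7 4 7 5
j stops at 1, i stops at 2; i≥j ⇒ return 1. a=4 4 5 7 4 7 5

1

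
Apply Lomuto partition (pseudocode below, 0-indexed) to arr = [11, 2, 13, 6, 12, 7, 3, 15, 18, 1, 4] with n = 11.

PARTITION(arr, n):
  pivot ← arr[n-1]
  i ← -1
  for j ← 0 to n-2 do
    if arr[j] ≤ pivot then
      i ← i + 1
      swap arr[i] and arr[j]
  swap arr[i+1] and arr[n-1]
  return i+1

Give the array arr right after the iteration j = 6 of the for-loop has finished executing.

[2, 3, 13, 6, 12, 7, 11, 15, 18, 1, 4]

pivot=4, i=-1
j=0: 11>4, skip
j=1: 2≤4, i=0, swap(0,1) ⇒ [2, 11, 13, 6, 12, 7, 3, 15, 18, 1, 4]
j=2: 13>4, skip
j=3: 6>4, skip
j=4: 12>4, skip
j=5: 7>4, skip
j=6: 3≤4, i=1, swap(1,6) ⇒ [2, 3, 13, 6, 12, 7, 11, 15, 18, 1, 4]
(after j=6) arr = [2, 3, 13, 6, 12, 7, 11, 15, 18, 1, 4]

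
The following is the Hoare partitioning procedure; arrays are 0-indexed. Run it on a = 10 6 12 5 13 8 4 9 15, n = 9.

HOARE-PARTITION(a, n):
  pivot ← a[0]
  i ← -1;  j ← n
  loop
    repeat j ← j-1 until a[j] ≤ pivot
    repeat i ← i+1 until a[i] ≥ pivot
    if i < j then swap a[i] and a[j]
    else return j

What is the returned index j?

4

pivot = a[0] = 10; i = -1, j = 9
j→7 (a[7]=9≤10), i→0 (a[0]=10≥10); i<j, swap → 9 6 12 5 13 8 4 10 15
j→6 (a[6]=4≤10), i→2 (a[2]=12≥10); i<j, swap → 9 6 4 5 13 8 12 10 15
j→5 (a[5]=8≤10), i→4 (a[4]=13≥10); i<j, swap → 9 6 4 5 8 13 12 10 15
j→4, i→5; i≥j, return j=4. a = 9 6 4 5 8 13 12 10 15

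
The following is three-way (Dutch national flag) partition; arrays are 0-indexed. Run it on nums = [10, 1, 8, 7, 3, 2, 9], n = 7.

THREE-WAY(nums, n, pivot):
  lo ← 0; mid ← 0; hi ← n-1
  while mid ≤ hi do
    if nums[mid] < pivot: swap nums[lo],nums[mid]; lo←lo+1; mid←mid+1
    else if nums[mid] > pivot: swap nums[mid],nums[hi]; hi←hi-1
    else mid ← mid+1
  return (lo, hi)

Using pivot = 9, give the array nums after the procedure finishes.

[1, 8, 7, 3, 2, 9, 10]

pivot = 9; lo=0, mid=0, hi=6
nums[mid]=10>9: swap nums[0],nums[6]; hi=5 → [9, 1, 8, 7, 3, 2, 10]
nums[mid]=9=9: mid=1
nums[mid]=1<9: swap nums[0],nums[1]; lo=1,mid=2 → [1, 9, 8, 7, 3, 2, 10]
nums[mid]=8<9: swap nums[1],nums[2]; lo=2,mid=3 → [1, 8, 9, 7, 3, 2, 10]
nums[mid]=7<9: swap nums[2],nums[3]; lo=3,mid=4 → [1, 8, 7, 9, 3, 2, 10]
nums[mid]=3<9: swap nums[3],nums[4]; lo=4,mid=5 → [1, 8, 7, 3, 9, 2, 10]
nums[mid]=2<9: swap nums[4],nums[5]; lo=5,mid=6 → [1, 8, 7, 3, 2, 9, 10]
end: lo=5, hi=5; nums = [1, 8, 7, 3, 2, 9, 10]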